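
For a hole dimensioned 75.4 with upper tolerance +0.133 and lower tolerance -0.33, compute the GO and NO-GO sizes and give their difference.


GO = nominal - lower_tol (smallest hole = maximum material condition)
GO = 75.4 - 0.33 = 75.07
NO-GO = nominal + upper_tol (largest hole = least material condition)
NO-GO = 75.4 + 0.133 = 75.533
spread = NO-GO - GO = 75.533 - 75.07 = 0.4630

0.4630


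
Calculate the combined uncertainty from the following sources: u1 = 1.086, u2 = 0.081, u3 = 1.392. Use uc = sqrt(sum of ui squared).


uc = sqrt(1.086^2 + 0.081^2 + 1.392^2)
uc = sqrt(3.123621)
uc = 1.7674

1.7674


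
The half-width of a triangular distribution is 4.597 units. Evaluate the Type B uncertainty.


u_B = half_width / sqrt(6)
u_B = 4.597 / 2.4494897
u_B = 1.8767

1.8767


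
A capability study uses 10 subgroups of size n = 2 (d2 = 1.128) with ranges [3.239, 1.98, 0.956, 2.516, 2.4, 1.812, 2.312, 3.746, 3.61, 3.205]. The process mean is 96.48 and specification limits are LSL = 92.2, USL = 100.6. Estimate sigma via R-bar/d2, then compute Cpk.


R_bar = (3.239 + 1.98 + 0.956 + 2.516 + 2.4 + 1.812 + 2.312 + 3.746 + 3.61 + 3.205) / 10 = 2.5776
sigma = R_bar / d2 = 2.5776 / 1.128 = 2.2851064
Cp = (USL - LSL)/(6*sigma) = (100.6 - 92.2)/(6*2.2851064) = 0.6127
Cpu = (100.6 - 96.48)/(3*2.2851064) = 0.6010
Cpl = (96.48 - 92.2)/(3*2.2851064) = 0.6243
Cpk = min(Cpu, Cpl) = 0.6010

0.6010


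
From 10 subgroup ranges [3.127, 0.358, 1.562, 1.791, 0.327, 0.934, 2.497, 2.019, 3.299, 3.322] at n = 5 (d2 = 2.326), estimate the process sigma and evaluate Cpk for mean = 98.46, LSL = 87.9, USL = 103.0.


R_bar = (3.127 + 0.358 + 1.562 + 1.791 + 0.327 + 0.934 + 2.497 + 2.019 + 3.299 + 3.322) / 10 = 1.9236
sigma = R_bar / d2 = 1.9236 / 2.326 = 0.82699914
Cp = (USL - LSL)/(6*sigma) = (103.0 - 87.9)/(6*0.82699914) = 3.0431
Cpu = (103.0 - 98.46)/(3*0.82699914) = 1.8299
Cpl = (98.46 - 87.9)/(3*0.82699914) = 4.2564
Cpk = min(Cpu, Cpl) = 1.8299

1.8299


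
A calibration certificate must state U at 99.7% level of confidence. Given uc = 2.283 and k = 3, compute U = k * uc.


U = k * uc
U = 3 * 2.283
U = 6.8490

6.8490


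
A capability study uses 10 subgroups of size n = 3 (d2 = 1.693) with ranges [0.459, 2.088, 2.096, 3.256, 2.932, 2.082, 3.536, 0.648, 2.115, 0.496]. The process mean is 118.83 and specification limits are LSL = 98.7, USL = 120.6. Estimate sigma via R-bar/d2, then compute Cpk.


R_bar = (0.459 + 2.088 + 2.096 + 3.256 + 2.932 + 2.082 + 3.536 + 0.648 + 2.115 + 0.496) / 10 = 1.9708
sigma = R_bar / d2 = 1.9708 / 1.693 = 1.1640874
Cp = (USL - LSL)/(6*sigma) = (120.6 - 98.7)/(6*1.1640874) = 3.1355
Cpu = (120.6 - 118.83)/(3*1.1640874) = 0.5068
Cpl = (118.83 - 98.7)/(3*1.1640874) = 5.7642
Cpk = min(Cpu, Cpl) = 0.5068

0.5068


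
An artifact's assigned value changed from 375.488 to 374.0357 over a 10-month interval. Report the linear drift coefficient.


rate = (v2 - v1) / months
= (374.0357 - 375.488) / 10
= -1.4523 / 10
= -0.1452

-0.1452


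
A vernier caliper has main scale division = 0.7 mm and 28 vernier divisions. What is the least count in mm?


LC = MSD / n_div
= 0.7 / 28
= 0.0250

0.0250


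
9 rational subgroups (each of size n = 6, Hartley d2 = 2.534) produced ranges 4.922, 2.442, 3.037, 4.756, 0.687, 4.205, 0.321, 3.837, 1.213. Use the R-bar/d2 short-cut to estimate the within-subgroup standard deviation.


R_bar = (4.922 + 2.442 + 3.037 + 4.756 + 0.687 + 4.205 + 0.321 + 3.837 + 1.213) / 9
R_bar = 25.42 / 9 = 2.8244444
sigma_hat = R_bar / d2 = 2.8244444 / 2.534 = 1.1146

1.1146


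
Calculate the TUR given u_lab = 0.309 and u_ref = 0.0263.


TUR = u_lab / u_ref
= 0.309 / 0.0263
= 11.7490

11.7490


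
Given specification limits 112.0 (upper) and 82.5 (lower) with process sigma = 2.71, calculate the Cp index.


Cp = (USL - LSL) / (6 * sigma)
= (112.0 - 82.5) / (6 * 2.71)
= 29.5000 / 16.2600
= 1.8143

1.8143


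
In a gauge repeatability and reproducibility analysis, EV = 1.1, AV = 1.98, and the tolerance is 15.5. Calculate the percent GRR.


GRR = sqrt(EV^2 + AV^2) = sqrt(1.1^2 + 1.98^2) = 2.2650386
%GRR = GRR / tol * 100 = 2.2650386 / 15.5 * 100
%GRR = 14.6132

14.6132


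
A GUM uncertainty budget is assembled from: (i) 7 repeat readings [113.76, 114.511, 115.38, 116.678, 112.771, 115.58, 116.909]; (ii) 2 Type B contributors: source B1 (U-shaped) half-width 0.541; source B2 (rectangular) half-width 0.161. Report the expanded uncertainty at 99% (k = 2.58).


mean = (113.76 + 114.511 + 115.38 + 116.678 + 112.771 + 115.58 + 116.909) / 7 = 115.0841429
s = sqrt(sum((x - mean)^2)/(n-1)) = 1.5075569
u_A = s / sqrt(n) = 1.5075569 / sqrt(7) = 0.56980295
u_B1 = 0.541 / sqrt(2) = 0.38254477
u_B2 = 0.161 / sqrt(3) = 0.092953393
uc = sqrt(0.56980295^2 + 0.38254477^2 + 0.092953393^2) = 0.69257219
U = k * uc = 2.58 * 0.69257219
U = 1.7868

1.7868


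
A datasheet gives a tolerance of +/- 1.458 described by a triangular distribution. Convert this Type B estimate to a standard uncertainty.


u_B = half_width / sqrt(6)
u_B = 1.458 / 2.4494897
u_B = 0.5952

0.5952


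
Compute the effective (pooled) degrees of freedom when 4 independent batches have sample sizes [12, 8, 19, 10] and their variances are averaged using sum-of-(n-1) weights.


nu = sum_i (n_i - 1)
nu = ((12 - 1) + (8 - 1) + (19 - 1) + (10 - 1))
nu = 11 + 7 + 18 + 9
nu = 45

45


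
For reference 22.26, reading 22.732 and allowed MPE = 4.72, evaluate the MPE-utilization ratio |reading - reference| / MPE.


e = indication - reference = 22.732 - 22.26 = 0.4720
|e| = 0.4720
ratio = |e| / MPE = 0.4720 / 4.72
ratio = 0.1000

0.1000


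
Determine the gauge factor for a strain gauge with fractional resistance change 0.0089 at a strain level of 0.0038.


GF = (dR/R) / epsilon
= 0.0089 / 0.0038
= 2.3421

2.3421


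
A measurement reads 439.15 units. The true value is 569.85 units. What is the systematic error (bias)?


Systematic error = measured - true
= 439.15 - 569.85
= -130.7000

-130.7000


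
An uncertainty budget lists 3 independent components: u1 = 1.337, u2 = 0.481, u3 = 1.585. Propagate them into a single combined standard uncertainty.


uc = sqrt(1.337^2 + 0.481^2 + 1.585^2)
uc = sqrt(4.531155)
uc = 2.1287

2.1287


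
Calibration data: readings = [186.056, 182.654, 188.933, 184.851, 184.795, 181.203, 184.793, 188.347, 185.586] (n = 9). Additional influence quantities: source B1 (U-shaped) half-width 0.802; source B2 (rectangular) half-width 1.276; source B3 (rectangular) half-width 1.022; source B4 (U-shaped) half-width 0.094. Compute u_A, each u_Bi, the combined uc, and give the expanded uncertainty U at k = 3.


mean = (186.056 + 182.654 + 188.933 + 184.851 + 184.795 + 181.203 + 184.793 + 188.347 + 185.586) / 9 = 185.2464444
s = sqrt(sum((x - mean)^2)/(n-1)) = 2.4395393
u_A = s / sqrt(n) = 2.4395393 / sqrt(9) = 0.81317977
u_B1 = 0.802 / sqrt(2) = 0.56709964
u_B2 = 1.276 / sqrt(3) = 0.73669894
u_B3 = 1.022 / sqrt(3) = 0.59005198
u_B4 = 0.094 / sqrt(2) = 0.066468037
uc = sqrt(0.81317977^2 + 0.56709964^2 + 0.73669894^2 + 0.59005198^2 + 0.066468037^2) = 1.3704627
U = k * uc = 3 * 1.3704627
U = 4.1114

4.1114


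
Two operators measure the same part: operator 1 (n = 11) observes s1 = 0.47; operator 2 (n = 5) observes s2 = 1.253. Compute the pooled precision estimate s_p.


s_p = sqrt(((n1-1)*s1^2 + (n2-1)*s2^2) / (n1+n2-2))
numerator = (11-1)*0.47^2 + (5-1)*1.253^2 = 2.209 + 6.280036 = 8.489036
denominator = 11 + 5 - 2 = 14
s_p^2 = 8.489036 / 14 = 0.60635971
s_p = sqrt(0.60635971) = 0.7787

0.7787


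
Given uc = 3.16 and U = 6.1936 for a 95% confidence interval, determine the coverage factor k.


k = U / uc
k = 6.1936 / 3.16
k = 1.96

1.96


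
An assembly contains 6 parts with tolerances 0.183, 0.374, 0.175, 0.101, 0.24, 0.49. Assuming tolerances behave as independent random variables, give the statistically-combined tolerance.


RSS = sqrt(0.183^2 + 0.374^2 + 0.175^2 + 0.101^2 + 0.24^2 + 0.49^2)
= sqrt(0.511891)
= 0.7155

0.7155


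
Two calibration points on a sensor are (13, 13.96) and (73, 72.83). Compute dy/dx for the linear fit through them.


slope = (y2 - y1) / (x2 - x1)
= (72.83 - 13.96) / (73 - 13)
= 58.8700 / 60
= 0.9812

0.9812


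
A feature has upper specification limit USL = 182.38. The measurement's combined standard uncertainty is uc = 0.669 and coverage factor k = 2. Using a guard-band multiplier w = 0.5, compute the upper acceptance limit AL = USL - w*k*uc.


U = k * uc = 2 * 0.669 = 1.338
guard band g = w * U = 0.5 * 1.338 = 0.669
AL = USL - g = 182.38 - 0.669
AL = 181.7110

181.7110


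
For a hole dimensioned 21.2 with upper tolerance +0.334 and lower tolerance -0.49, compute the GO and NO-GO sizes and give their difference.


GO = nominal - lower_tol (smallest hole = maximum material condition)
GO = 21.2 - 0.49 = 20.71
NO-GO = nominal + upper_tol (largest hole = least material condition)
NO-GO = 21.2 + 0.334 = 21.534
spread = NO-GO - GO = 21.534 - 20.71 = 0.8240

0.8240


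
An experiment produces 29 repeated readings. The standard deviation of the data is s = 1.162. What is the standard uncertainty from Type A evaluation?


u_A = s / sqrt(n)
u_A = 1.162 / sqrt(29)
u_A = 1.162 / 5.3851648
u_A = 0.2158

0.2158


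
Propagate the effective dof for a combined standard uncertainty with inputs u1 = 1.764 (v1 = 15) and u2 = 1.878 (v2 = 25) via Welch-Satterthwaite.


uc = sqrt(u1^2 + u2^2) = sqrt(1.764^2 + 1.878^2) = 2.5765442
v_eff = uc^4 / (u1^4/v1 + u2^4/v2)
= 2.5765442^4 / (1.764^4/15 + 1.878^4/25)
= 44.070745 / 1.1430666
v_eff = 38.5548

38.5548


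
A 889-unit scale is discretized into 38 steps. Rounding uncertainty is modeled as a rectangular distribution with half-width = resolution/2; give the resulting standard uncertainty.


resolution = range / divisions
resolution = 889 / 38 = 23.394737
u_res = resolution / (2*sqrt(3))
u_res = 23.394737 / 3.4641016
u_res = 6.7535

6.7535


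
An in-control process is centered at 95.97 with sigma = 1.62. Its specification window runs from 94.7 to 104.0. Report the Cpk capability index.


Cpu = (USL - mean) / (3*sigma) = (104.0 - 95.97) / (3*1.62) = 1.6523
Cpl = (mean - LSL) / (3*sigma) = (95.97 - 94.7) / (3*1.62) = 0.2613
Cpk = min(Cpu, Cpl) = 0.2613

0.2613


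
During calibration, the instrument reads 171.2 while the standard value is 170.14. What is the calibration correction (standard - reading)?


Correction = standard - reading
= 170.14 - 171.2
= -1.0600

-1.0600


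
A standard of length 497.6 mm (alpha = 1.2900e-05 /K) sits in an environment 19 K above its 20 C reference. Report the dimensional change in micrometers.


dL = L * alpha * dT
= 497.6 * 1.2900e-05 * 19
= 0.1219618 mm
dL_um = 0.1219618 * 1000 = 121.9618 um

121.9618


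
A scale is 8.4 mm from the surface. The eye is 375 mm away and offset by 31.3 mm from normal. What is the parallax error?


error = h * offset / d
= 8.4 * 31.3 / 375
= 0.7011

0.7011


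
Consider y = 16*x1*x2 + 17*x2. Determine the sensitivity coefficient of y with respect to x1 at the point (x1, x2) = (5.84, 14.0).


y = 16*x1*x2 + 17*x2
dy/dx1 = 16*x2
Evaluate at x2 = 14.0: c1 = 16 * 14.0
c1 = 224.0000

224.0000


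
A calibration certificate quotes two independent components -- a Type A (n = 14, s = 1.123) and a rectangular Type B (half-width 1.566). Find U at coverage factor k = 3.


u_A = s / sqrt(n) = 1.123 / sqrt(14) = 0.30013437
u_B = half_width / sqrt(3) = 1.566 / sqrt(3) = 0.90413052
uc = sqrt(u_A^2 + u_B^2) = sqrt(0.30013437^2 + 0.90413052^2) = 0.95264507
U = k * uc = 3 * 0.95264507
U = 2.8579

2.8579


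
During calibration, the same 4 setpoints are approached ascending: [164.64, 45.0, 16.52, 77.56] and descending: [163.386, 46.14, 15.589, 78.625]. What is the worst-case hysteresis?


|164.64 - 163.386| = 1.2540
|45.0 - 46.14| = 1.1400
|16.52 - 15.589| = 0.9310
|77.56 - 78.625| = 1.0650
hysteresis = max(diffs) = 1.2540

1.2540


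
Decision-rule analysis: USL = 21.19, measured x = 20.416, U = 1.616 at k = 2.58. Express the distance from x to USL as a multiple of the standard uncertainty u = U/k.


u = U / k = 1.616 / 2.58 = 0.62635659
margin = |USL - x| = |21.19 - 20.416| = 0.774
z = margin / u = 0.774 / 0.62635659
z = 1.2357

1.2357


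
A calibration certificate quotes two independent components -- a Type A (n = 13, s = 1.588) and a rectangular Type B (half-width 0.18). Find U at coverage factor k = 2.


u_A = s / sqrt(n) = 1.588 / sqrt(13) = 0.44043196
u_B = half_width / sqrt(3) = 0.18 / sqrt(3) = 0.10392305
uc = sqrt(u_A^2 + u_B^2) = sqrt(0.44043196^2 + 0.10392305^2) = 0.45252659
U = k * uc = 2 * 0.45252659
U = 0.9051

0.9051


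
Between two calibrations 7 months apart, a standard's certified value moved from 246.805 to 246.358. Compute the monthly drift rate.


rate = (v2 - v1) / months
= (246.358 - 246.805) / 7
= -0.4470 / 7
= -0.0639

-0.0639


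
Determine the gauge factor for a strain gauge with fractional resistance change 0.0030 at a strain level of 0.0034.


GF = (dR/R) / epsilon
= 0.0030 / 0.0034
= 0.8824

0.8824


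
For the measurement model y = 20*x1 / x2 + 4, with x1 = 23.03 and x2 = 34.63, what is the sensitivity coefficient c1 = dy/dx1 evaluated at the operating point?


y = 20*x1 / x2 + 4
dy/dx1 = 20/x2
Evaluate at x2 = 34.63: c1 = 20 / 34.63
c1 = 0.5775

0.5775


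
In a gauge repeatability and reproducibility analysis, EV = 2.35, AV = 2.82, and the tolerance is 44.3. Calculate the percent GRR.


GRR = sqrt(EV^2 + AV^2) = sqrt(2.35^2 + 2.82^2) = 3.6708173
%GRR = GRR / tol * 100 = 3.6708173 / 44.3 * 100
%GRR = 8.2863

8.2863


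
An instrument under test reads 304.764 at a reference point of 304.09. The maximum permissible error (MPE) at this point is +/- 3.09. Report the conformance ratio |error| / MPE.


e = indication - reference = 304.764 - 304.09 = 0.6740
|e| = 0.6740
ratio = |e| / MPE = 0.6740 / 3.09
ratio = 0.2181

0.2181


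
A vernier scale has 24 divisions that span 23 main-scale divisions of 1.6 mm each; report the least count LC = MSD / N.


LC = MSD / n_div
= 1.6 / 24
= 0.0667

0.0667


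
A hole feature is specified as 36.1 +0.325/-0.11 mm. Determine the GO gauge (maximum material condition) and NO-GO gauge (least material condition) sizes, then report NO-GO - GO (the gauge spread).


GO = nominal - lower_tol (smallest hole = maximum material condition)
GO = 36.1 - 0.11 = 35.99
NO-GO = nominal + upper_tol (largest hole = least material condition)
NO-GO = 36.1 + 0.325 = 36.425
spread = NO-GO - GO = 36.425 - 35.99 = 0.4350

0.4350


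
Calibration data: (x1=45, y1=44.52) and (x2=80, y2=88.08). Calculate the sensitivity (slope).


slope = (y2 - y1) / (x2 - x1)
= (88.08 - 44.52) / (80 - 45)
= 43.5600 / 35
= 1.2446

1.2446


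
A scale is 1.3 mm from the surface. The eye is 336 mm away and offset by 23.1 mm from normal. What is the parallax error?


error = h * offset / d
= 1.3 * 23.1 / 336
= 0.0894

0.0894


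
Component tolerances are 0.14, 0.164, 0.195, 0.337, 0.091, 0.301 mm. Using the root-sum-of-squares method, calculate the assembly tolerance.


RSS = sqrt(0.14^2 + 0.164^2 + 0.195^2 + 0.337^2 + 0.091^2 + 0.301^2)
= sqrt(0.296972)
= 0.5450

0.5450


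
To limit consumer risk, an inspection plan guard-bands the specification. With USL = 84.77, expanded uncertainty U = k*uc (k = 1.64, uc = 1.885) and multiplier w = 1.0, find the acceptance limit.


U = k * uc = 1.64 * 1.885 = 3.0914
guard band g = w * U = 1.0 * 3.0914 = 3.0914
AL = USL - g = 84.77 - 3.0914
AL = 81.6786

81.6786


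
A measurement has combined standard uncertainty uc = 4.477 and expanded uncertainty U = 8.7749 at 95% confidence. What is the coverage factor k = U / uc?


k = U / uc
k = 8.7749 / 4.477
k = 1.96

1.96


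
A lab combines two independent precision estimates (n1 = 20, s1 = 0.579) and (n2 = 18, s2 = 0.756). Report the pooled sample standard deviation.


s_p = sqrt(((n1-1)*s1^2 + (n2-1)*s2^2) / (n1+n2-2))
numerator = (20-1)*0.579^2 + (18-1)*0.756^2 = 6.369579 + 9.716112 = 16.085691
denominator = 20 + 18 - 2 = 36
s_p^2 = 16.085691 / 36 = 0.44682475
s_p = sqrt(0.44682475) = 0.6684

0.6684


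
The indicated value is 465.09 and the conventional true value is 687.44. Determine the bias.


Systematic error = measured - true
= 465.09 - 687.44
= -222.3500

-222.3500


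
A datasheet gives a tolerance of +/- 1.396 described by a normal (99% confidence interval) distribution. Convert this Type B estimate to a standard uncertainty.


u_B = half_width / 2.576
u_B = 1.396 / 2.576
u_B = 0.5419

0.5419


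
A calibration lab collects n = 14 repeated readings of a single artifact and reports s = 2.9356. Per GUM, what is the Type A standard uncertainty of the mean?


u_A = s / sqrt(n)
u_A = 2.9356 / sqrt(14)
u_A = 2.9356 / 3.7416574
u_A = 0.7846

0.7846


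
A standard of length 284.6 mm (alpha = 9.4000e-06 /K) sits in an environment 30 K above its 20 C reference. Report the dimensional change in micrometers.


dL = L * alpha * dT
= 284.6 * 9.4000e-06 * 30
= 0.0802572 mm
dL_um = 0.0802572 * 1000 = 80.2572 um

80.2572


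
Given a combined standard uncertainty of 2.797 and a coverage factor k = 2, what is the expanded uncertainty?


U = k * uc
U = 2 * 2.797
U = 5.5940

5.5940


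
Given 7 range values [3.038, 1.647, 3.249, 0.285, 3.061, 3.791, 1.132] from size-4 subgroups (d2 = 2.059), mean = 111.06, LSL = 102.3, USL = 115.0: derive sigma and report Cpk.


R_bar = (3.038 + 1.647 + 3.249 + 0.285 + 3.061 + 3.791 + 1.132) / 7 = 2.3147143
sigma = R_bar / d2 = 2.3147143 / 2.059 = 1.1241934
Cp = (USL - LSL)/(6*sigma) = (115.0 - 102.3)/(6*1.1241934) = 1.8828
Cpu = (115.0 - 111.06)/(3*1.1241934) = 1.1682
Cpl = (111.06 - 102.3)/(3*1.1241934) = 2.5974
Cpk = min(Cpu, Cpl) = 1.1682

1.1682


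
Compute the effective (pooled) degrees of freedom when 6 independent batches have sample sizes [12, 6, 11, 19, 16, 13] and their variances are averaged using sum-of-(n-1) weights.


nu = sum_i (n_i - 1)
nu = ((12 - 1) + (6 - 1) + (11 - 1) + (19 - 1) + (16 - 1) + (13 - 1))
nu = 11 + 5 + 10 + 18 + 15 + 12
nu = 71

71


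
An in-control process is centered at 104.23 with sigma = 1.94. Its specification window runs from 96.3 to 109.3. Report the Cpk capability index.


Cpu = (USL - mean) / (3*sigma) = (109.3 - 104.23) / (3*1.94) = 0.8711
Cpl = (mean - LSL) / (3*sigma) = (104.23 - 96.3) / (3*1.94) = 1.3625
Cpk = min(Cpu, Cpl) = 0.8711

0.8711


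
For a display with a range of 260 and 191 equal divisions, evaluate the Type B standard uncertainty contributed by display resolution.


resolution = range / divisions
resolution = 260 / 191 = 1.3612565
u_res = resolution / (2*sqrt(3))
u_res = 1.3612565 / 3.4641016
u_res = 0.3930

0.3930


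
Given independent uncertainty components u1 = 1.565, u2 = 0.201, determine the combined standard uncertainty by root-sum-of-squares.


uc = sqrt(1.565^2 + 0.201^2)
uc = sqrt(2.489626)
uc = 1.5779

1.5779


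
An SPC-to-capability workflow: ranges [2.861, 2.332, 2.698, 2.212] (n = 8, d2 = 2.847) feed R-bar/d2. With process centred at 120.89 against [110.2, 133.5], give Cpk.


R_bar = (2.861 + 2.332 + 2.698 + 2.212) / 4 = 2.52575
sigma = R_bar / d2 = 2.52575 / 2.847 = 0.88716192
Cp = (USL - LSL)/(6*sigma) = (133.5 - 110.2)/(6*0.88716192) = 4.3773
Cpu = (133.5 - 120.89)/(3*0.88716192) = 4.7380
Cpl = (120.89 - 110.2)/(3*0.88716192) = 4.0166
Cpk = min(Cpu, Cpl) = 4.0166

4.0166


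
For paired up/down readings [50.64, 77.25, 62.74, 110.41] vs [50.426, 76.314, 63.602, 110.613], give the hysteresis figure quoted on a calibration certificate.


|50.64 - 50.426| = 0.2140
|77.25 - 76.314| = 0.9360
|62.74 - 63.602| = 0.8620
|110.41 - 110.613| = 0.2030
hysteresis = max(diffs) = 0.9360

0.9360


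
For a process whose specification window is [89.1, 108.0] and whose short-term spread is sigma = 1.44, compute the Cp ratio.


Cp = (USL - LSL) / (6 * sigma)
= (108.0 - 89.1) / (6 * 1.44)
= 18.9000 / 8.6400
= 2.1875

2.1875


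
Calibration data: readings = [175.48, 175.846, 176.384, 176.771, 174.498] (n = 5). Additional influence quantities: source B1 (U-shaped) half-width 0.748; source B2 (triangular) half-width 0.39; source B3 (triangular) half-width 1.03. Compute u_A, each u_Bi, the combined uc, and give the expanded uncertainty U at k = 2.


mean = (175.48 + 175.846 + 176.384 + 176.771 + 174.498) / 5 = 175.7958
s = sqrt(sum((x - mean)^2)/(n-1)) = 0.87799897
u_A = s / sqrt(n) = 0.87799897 / sqrt(5) = 0.39265308
u_B1 = 0.748 / sqrt(2) = 0.52891587
u_B2 = 0.39 / sqrt(6) = 0.15921683
u_B3 = 1.03 / sqrt(6) = 0.42049574
uc = sqrt(0.39265308^2 + 0.52891587^2 + 0.15921683^2 + 0.42049574^2) = 0.79755571
U = k * uc = 2 * 0.79755571
U = 1.5951

1.5951


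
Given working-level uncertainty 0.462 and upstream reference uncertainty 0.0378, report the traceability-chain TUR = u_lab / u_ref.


TUR = u_lab / u_ref
= 0.462 / 0.0378
= 12.2222

12.2222


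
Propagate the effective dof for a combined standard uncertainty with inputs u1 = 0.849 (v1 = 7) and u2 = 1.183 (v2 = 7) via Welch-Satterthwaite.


uc = sqrt(u1^2 + u2^2) = sqrt(0.849^2 + 1.183^2) = 1.4561216
v_eff = uc^4 / (u1^4/v1 + u2^4/v2)
= 1.4561216^4 / (0.849^4/7 + 1.183^4/7)
= 4.4956302 / 0.35401765
v_eff = 12.6989

12.6989


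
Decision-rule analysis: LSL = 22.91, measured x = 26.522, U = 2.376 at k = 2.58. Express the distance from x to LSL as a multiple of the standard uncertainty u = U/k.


u = U / k = 2.376 / 2.58 = 0.92093023
margin = |LSL - x| = |22.91 - 26.522| = 3.612
z = margin / u = 3.612 / 0.92093023
z = 3.9221

3.9221


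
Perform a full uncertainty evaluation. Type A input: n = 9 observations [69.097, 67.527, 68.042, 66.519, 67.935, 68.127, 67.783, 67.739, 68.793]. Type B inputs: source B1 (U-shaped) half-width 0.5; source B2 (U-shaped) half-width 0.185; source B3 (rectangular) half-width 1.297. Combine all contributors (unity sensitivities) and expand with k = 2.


mean = (69.097 + 67.527 + 68.042 + 66.519 + 67.935 + 68.127 + 67.783 + 67.739 + 68.793) / 9 = 67.95133333
s = sqrt(sum((x - mean)^2)/(n-1)) = 0.73869479
u_A = s / sqrt(n) = 0.73869479 / sqrt(9) = 0.2462316
u_B1 = 0.5 / sqrt(2) = 0.35355339
u_B2 = 0.185 / sqrt(2) = 0.13081475
u_B3 = 1.297 / sqrt(3) = 0.7488233
uc = sqrt(0.2462316^2 + 0.35355339^2 + 0.13081475^2 + 0.7488233^2) = 0.87377276
U = k * uc = 2 * 0.87377276
U = 1.7475

1.7475


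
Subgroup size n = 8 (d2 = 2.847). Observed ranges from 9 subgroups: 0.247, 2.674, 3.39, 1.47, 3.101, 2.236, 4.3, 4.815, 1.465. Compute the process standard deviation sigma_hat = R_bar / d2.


R_bar = (0.247 + 2.674 + 3.39 + 1.47 + 3.101 + 2.236 + 4.3 + 4.815 + 1.465) / 9
R_bar = 23.698 / 9 = 2.6331111
sigma_hat = R_bar / d2 = 2.6331111 / 2.847 = 0.9249

0.9249


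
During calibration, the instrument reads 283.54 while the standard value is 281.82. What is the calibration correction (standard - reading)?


Correction = standard - reading
= 281.82 - 283.54
= -1.7200

-1.7200


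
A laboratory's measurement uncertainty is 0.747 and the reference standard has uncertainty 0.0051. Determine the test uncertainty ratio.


TUR = u_lab / u_ref
= 0.747 / 0.0051
= 146.4706

146.4706


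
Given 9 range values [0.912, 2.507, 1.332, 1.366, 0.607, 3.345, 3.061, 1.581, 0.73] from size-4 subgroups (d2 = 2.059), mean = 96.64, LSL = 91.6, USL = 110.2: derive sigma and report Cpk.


R_bar = (0.912 + 2.507 + 1.332 + 1.366 + 0.607 + 3.345 + 3.061 + 1.581 + 0.73) / 9 = 1.7156667
sigma = R_bar / d2 = 1.7156667 / 2.059 = 0.8332524
Cp = (USL - LSL)/(6*sigma) = (110.2 - 91.6)/(6*0.8332524) = 3.7204
Cpu = (110.2 - 96.64)/(3*0.8332524) = 5.4245
Cpl = (96.64 - 91.6)/(3*0.8332524) = 2.0162
Cpk = min(Cpu, Cpl) = 2.0162

2.0162


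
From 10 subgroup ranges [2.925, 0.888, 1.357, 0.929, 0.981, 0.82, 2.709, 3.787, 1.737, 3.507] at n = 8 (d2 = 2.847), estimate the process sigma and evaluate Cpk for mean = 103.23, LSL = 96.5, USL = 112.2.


R_bar = (2.925 + 0.888 + 1.357 + 0.929 + 0.981 + 0.82 + 2.709 + 3.787 + 1.737 + 3.507) / 10 = 1.964
sigma = R_bar / d2 = 1.964 / 2.847 = 0.68984896
Cp = (USL - LSL)/(6*sigma) = (112.2 - 96.5)/(6*0.68984896) = 3.7931
Cpu = (112.2 - 103.23)/(3*0.68984896) = 4.3343
Cpl = (103.23 - 96.5)/(3*0.68984896) = 3.2519
Cpk = min(Cpu, Cpl) = 3.2519

3.2519


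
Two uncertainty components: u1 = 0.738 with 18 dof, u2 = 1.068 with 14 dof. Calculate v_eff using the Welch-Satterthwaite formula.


uc = sqrt(u1^2 + u2^2) = sqrt(0.738^2 + 1.068^2) = 1.2981787
v_eff = uc^4 / (u1^4/v1 + u2^4/v2)
= 1.2981787^4 / (0.738^4/18 + 1.068^4/14)
= 2.840128 / 0.10941006
v_eff = 25.9586

25.9586


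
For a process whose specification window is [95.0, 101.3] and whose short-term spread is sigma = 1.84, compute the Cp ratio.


Cp = (USL - LSL) / (6 * sigma)
= (101.3 - 95.0) / (6 * 1.84)
= 6.3000 / 11.0400
= 0.5707

0.5707


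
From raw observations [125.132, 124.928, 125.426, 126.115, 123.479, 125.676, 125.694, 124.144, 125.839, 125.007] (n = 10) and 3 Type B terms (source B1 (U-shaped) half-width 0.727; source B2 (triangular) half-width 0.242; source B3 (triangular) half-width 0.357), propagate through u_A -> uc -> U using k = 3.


mean = (125.132 + 124.928 + 125.426 + 126.115 + 123.479 + 125.676 + 125.694 + 124.144 + 125.839 + 125.007) / 10 = 125.144
s = sqrt(sum((x - mean)^2)/(n-1)) = 0.81163128
u_A = s / sqrt(n) = 0.81163128 / sqrt(10) = 0.25666035
u_B1 = 0.727 / sqrt(2) = 0.51406663
u_B2 = 0.242 / sqrt(6) = 0.098796086
u_B3 = 0.357 / sqrt(6) = 0.14574464
uc = sqrt(0.25666035^2 + 0.51406663^2 + 0.098796086^2 + 0.14574464^2) = 0.60095025
U = k * uc = 3 * 0.60095025
U = 1.8029

1.8029


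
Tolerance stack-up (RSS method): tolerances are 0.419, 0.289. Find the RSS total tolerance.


RSS = sqrt(0.419^2 + 0.289^2)
= sqrt(0.259082)
= 0.5090

0.5090


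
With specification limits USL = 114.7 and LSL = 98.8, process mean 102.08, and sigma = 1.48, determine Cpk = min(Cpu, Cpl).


Cpu = (USL - mean) / (3*sigma) = (114.7 - 102.08) / (3*1.48) = 2.8423
Cpl = (mean - LSL) / (3*sigma) = (102.08 - 98.8) / (3*1.48) = 0.7387
Cpk = min(Cpu, Cpl) = 0.7387

0.7387


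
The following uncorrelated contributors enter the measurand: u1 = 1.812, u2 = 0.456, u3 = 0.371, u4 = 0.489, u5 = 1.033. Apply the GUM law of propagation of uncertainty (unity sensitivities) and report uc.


uc = sqrt(1.812^2 + 0.456^2 + 0.371^2 + 0.489^2 + 1.033^2)
uc = sqrt(4.935131)
uc = 2.2215

2.2215


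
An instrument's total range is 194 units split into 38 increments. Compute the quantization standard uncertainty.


resolution = range / divisions
resolution = 194 / 38 = 5.1052632
u_res = resolution / (2*sqrt(3))
u_res = 5.1052632 / 3.4641016
u_res = 1.4738

1.4738


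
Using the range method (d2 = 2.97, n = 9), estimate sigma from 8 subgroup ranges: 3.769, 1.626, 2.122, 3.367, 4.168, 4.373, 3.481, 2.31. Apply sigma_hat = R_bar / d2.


R_bar = (3.769 + 1.626 + 2.122 + 3.367 + 4.168 + 4.373 + 3.481 + 2.31) / 8
R_bar = 25.216 / 8 = 3.152
sigma_hat = R_bar / d2 = 3.152 / 2.97 = 1.0613

1.0613


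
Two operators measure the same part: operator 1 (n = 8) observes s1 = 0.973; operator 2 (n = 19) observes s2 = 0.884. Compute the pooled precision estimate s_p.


s_p = sqrt(((n1-1)*s1^2 + (n2-1)*s2^2) / (n1+n2-2))
numerator = (8-1)*0.973^2 + (19-1)*0.884^2 = 6.627103 + 14.066208 = 20.693311
denominator = 8 + 19 - 2 = 25
s_p^2 = 20.693311 / 25 = 0.82773244
s_p = sqrt(0.82773244) = 0.9098

0.9098


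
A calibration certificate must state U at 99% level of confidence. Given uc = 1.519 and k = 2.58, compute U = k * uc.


U = k * uc
U = 2.58 * 1.519
U = 3.9190

3.9190


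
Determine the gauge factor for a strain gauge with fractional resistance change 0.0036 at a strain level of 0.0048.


GF = (dR/R) / epsilon
= 0.0036 / 0.0048
= 0.7500

0.7500


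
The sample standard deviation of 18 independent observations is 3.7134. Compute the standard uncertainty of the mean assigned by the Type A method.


u_A = s / sqrt(n)
u_A = 3.7134 / sqrt(18)
u_A = 3.7134 / 4.2426407
u_A = 0.8753

0.8753


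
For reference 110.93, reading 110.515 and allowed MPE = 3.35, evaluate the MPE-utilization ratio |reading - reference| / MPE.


e = indication - reference = 110.515 - 110.93 = -0.4150
|e| = 0.4150
ratio = |e| / MPE = 0.4150 / 3.35
ratio = 0.1239

0.1239


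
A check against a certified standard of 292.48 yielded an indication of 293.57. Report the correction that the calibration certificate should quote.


Correction = standard - reading
= 292.48 - 293.57
= -1.0900

-1.0900


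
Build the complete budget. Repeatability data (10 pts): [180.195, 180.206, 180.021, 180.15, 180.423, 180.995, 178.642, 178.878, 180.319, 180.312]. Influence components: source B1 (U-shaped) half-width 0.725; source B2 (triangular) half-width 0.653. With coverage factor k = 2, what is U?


mean = (180.195 + 180.206 + 180.021 + 180.15 + 180.423 + 180.995 + 178.642 + 178.878 + 180.319 + 180.312) / 10 = 180.0141
s = sqrt(sum((x - mean)^2)/(n-1)) = 0.71278179
u_A = s / sqrt(n) = 0.71278179 / sqrt(10) = 0.22540139
u_B1 = 0.725 / sqrt(2) = 0.51265242
u_B2 = 0.653 / sqrt(6) = 0.26658613
uc = sqrt(0.22540139^2 + 0.51265242^2 + 0.26658613^2) = 0.62023097
U = k * uc = 2 * 0.62023097
U = 1.2405

1.2405


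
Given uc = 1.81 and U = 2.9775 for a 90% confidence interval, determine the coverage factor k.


k = U / uc
k = 2.9775 / 1.81
k = 1.645

1.645


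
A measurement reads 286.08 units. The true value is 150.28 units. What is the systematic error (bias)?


Systematic error = measured - true
= 286.08 - 150.28
= 135.8000

135.8000


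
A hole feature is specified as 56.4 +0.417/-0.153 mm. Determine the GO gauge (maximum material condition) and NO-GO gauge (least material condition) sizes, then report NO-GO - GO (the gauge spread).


GO = nominal - lower_tol (smallest hole = maximum material condition)
GO = 56.4 - 0.153 = 56.247
NO-GO = nominal + upper_tol (largest hole = least material condition)
NO-GO = 56.4 + 0.417 = 56.817
spread = NO-GO - GO = 56.817 - 56.247 = 0.5700

0.5700


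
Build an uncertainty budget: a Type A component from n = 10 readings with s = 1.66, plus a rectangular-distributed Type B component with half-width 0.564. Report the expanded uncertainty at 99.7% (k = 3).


u_A = s / sqrt(n) = 1.66 / sqrt(10) = 0.52493809
u_B = half_width / sqrt(3) = 0.564 / sqrt(3) = 0.32562555
uc = sqrt(u_A^2 + u_B^2) = sqrt(0.52493809^2 + 0.32562555^2) = 0.61773133
U = k * uc = 3 * 0.61773133
U = 1.8532

1.8532


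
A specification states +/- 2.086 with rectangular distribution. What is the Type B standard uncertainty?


u_B = half_width / sqrt(3)
u_B = 2.086 / 1.7320508
u_B = 1.2044

1.2044


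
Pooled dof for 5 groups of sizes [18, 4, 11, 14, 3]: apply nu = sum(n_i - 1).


nu = sum_i (n_i - 1)
nu = ((18 - 1) + (4 - 1) + (11 - 1) + (14 - 1) + (3 - 1))
nu = 17 + 3 + 10 + 13 + 2
nu = 45

45


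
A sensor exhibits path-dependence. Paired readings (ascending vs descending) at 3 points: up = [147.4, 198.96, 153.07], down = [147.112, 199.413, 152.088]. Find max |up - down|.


|147.4 - 147.112| = 0.2880
|198.96 - 199.413| = 0.4530
|153.07 - 152.088| = 0.9820
hysteresis = max(diffs) = 0.9820

0.9820


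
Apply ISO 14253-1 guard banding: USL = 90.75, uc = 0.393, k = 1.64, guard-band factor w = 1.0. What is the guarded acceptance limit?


U = k * uc = 1.64 * 0.393 = 0.64452
guard band g = w * U = 1.0 * 0.64452 = 0.64452
AL = USL - g = 90.75 - 0.64452
AL = 90.1055

90.1055


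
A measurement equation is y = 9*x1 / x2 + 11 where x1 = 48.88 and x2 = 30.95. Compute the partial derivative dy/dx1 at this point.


y = 9*x1 / x2 + 11
dy/dx1 = 9/x2
Evaluate at x2 = 30.95: c1 = 9 / 30.95
c1 = 0.2908

0.2908


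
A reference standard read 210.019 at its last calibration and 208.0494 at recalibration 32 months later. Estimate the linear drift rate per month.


rate = (v2 - v1) / months
= (208.0494 - 210.019) / 32
= -1.9696 / 32
= -0.0616

-0.0616


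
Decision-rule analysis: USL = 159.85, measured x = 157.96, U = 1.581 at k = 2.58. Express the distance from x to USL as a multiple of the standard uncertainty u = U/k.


u = U / k = 1.581 / 2.58 = 0.6127907
margin = |USL - x| = |159.85 - 157.96| = 1.89
z = margin / u = 1.89 / 0.6127907
z = 3.0843

3.0843


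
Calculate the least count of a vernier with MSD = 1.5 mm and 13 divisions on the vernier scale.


LC = MSD / n_div
= 1.5 / 13
= 0.1154

0.1154


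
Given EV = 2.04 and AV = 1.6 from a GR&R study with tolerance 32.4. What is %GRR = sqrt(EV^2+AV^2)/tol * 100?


GRR = sqrt(EV^2 + AV^2) = sqrt(2.04^2 + 1.6^2) = 2.5926049
%GRR = GRR / tol * 100 = 2.5926049 / 32.4 * 100
%GRR = 8.0019

8.0019


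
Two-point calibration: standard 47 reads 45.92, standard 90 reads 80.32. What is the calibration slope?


slope = (y2 - y1) / (x2 - x1)
= (80.32 - 45.92) / (90 - 47)
= 34.4000 / 43
= 0.8000

0.8000


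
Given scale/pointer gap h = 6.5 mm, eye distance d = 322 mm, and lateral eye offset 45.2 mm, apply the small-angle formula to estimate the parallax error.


error = h * offset / d
= 6.5 * 45.2 / 322
= 0.9124

0.9124


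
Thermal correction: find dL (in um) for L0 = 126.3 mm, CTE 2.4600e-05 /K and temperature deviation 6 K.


dL = L * alpha * dT
= 126.3 * 2.4600e-05 * 6
= 0.0186419 mm
dL_um = 0.0186419 * 1000 = 18.6419 um

18.6419


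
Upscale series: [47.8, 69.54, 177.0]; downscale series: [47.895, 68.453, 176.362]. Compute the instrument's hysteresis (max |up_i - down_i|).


|47.8 - 47.895| = 0.0950
|69.54 - 68.453| = 1.0870
|177.0 - 176.362| = 0.6380
hysteresis = max(diffs) = 1.0870

1.0870


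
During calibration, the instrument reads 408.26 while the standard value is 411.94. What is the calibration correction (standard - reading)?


Correction = standard - reading
= 411.94 - 408.26
= 3.6800

3.6800


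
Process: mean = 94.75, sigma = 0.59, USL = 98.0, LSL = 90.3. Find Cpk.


Cpu = (USL - mean) / (3*sigma) = (98.0 - 94.75) / (3*0.59) = 1.8362
Cpl = (mean - LSL) / (3*sigma) = (94.75 - 90.3) / (3*0.59) = 2.5141
Cpk = min(Cpu, Cpl) = 1.8362

1.8362


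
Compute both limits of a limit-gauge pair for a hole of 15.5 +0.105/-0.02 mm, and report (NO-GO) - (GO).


GO = nominal - lower_tol (smallest hole = maximum material condition)
GO = 15.5 - 0.02 = 15.48
NO-GO = nominal + upper_tol (largest hole = least material condition)
NO-GO = 15.5 + 0.105 = 15.605
spread = NO-GO - GO = 15.605 - 15.48 = 0.1250

0.1250


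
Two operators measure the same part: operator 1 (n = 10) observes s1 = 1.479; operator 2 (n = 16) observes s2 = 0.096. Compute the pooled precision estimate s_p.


s_p = sqrt(((n1-1)*s1^2 + (n2-1)*s2^2) / (n1+n2-2))
numerator = (10-1)*1.479^2 + (16-1)*0.096^2 = 19.686969 + 0.13824 = 19.825209
denominator = 10 + 16 - 2 = 24
s_p^2 = 19.825209 / 24 = 0.82605038
s_p = sqrt(0.82605038) = 0.9089

0.9089


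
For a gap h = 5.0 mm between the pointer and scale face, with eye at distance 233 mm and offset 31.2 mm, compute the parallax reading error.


error = h * offset / d
= 5.0 * 31.2 / 233
= 0.6695

0.6695


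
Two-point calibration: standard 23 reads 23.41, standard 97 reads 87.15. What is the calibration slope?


slope = (y2 - y1) / (x2 - x1)
= (87.15 - 23.41) / (97 - 23)
= 63.7400 / 74
= 0.8614

0.8614


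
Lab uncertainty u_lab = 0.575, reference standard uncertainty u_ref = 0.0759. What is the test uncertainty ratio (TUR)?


TUR = u_lab / u_ref
= 0.575 / 0.0759
= 7.5758

7.5758


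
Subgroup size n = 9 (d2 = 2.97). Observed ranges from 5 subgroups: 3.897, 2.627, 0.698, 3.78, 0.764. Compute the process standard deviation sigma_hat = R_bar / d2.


R_bar = (3.897 + 2.627 + 0.698 + 3.78 + 0.764) / 5
R_bar = 11.766 / 5 = 2.3532
sigma_hat = R_bar / d2 = 2.3532 / 2.97 = 0.7923

0.7923


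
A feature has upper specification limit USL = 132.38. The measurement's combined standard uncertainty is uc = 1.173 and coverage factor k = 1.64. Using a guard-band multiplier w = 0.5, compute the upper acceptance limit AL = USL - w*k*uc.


U = k * uc = 1.64 * 1.173 = 1.92372
guard band g = w * U = 0.5 * 1.92372 = 0.96186
AL = USL - g = 132.38 - 0.96186
AL = 131.4181

131.4181


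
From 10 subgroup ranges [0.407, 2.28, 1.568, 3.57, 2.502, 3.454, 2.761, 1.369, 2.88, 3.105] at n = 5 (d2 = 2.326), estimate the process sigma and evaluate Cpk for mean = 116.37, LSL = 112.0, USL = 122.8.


R_bar = (0.407 + 2.28 + 1.568 + 3.57 + 2.502 + 3.454 + 2.761 + 1.369 + 2.88 + 3.105) / 10 = 2.3896
sigma = R_bar / d2 = 2.3896 / 2.326 = 1.0273431
Cp = (USL - LSL)/(6*sigma) = (122.8 - 112.0)/(6*1.0273431) = 1.7521
Cpu = (122.8 - 116.37)/(3*1.0273431) = 2.0863
Cpl = (116.37 - 112.0)/(3*1.0273431) = 1.4179
Cpk = min(Cpu, Cpl) = 1.4179

1.4179


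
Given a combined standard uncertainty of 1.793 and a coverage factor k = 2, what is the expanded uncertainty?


U = k * uc
U = 2 * 1.793
U = 3.5860

3.5860


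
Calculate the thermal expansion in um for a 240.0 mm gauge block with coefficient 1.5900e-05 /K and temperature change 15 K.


dL = L * alpha * dT
= 240.0 * 1.5900e-05 * 15
= 0.0572400 mm
dL_um = 0.0572400 * 1000 = 57.2400 um

57.2400


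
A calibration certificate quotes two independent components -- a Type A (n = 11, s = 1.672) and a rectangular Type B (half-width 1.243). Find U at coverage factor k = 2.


u_A = s / sqrt(n) = 1.672 / sqrt(11) = 0.50412697
u_B = half_width / sqrt(3) = 1.243 / sqrt(3) = 0.71764638
uc = sqrt(u_A^2 + u_B^2) = sqrt(0.50412697^2 + 0.71764638^2) = 0.87701786
U = k * uc = 2 * 0.87701786
U = 1.7540

1.7540


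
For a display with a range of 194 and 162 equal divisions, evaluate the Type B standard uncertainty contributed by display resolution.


resolution = range / divisions
resolution = 194 / 162 = 1.1975309
u_res = resolution / (2*sqrt(3))
u_res = 1.1975309 / 3.4641016
u_res = 0.3457

0.3457


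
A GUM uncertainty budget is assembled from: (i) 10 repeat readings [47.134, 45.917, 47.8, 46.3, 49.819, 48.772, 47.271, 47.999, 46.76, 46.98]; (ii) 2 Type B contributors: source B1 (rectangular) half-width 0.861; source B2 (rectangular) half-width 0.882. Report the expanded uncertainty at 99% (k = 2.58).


mean = (47.134 + 45.917 + 47.8 + 46.3 + 49.819 + 48.772 + 47.271 + 47.999 + 46.76 + 46.98) / 10 = 47.4752
s = sqrt(sum((x - mean)^2)/(n-1)) = 1.1680412
u_A = s / sqrt(n) = 1.1680412 / sqrt(10) = 0.36936706
u_B1 = 0.861 / sqrt(3) = 0.49709858
u_B2 = 0.882 / sqrt(3) = 0.50922294
uc = sqrt(0.36936706^2 + 0.49709858^2 + 0.50922294^2) = 0.80177742
U = k * uc = 2.58 * 0.80177742
U = 2.0686

2.0686


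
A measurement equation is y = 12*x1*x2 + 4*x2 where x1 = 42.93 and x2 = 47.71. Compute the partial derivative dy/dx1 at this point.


y = 12*x1*x2 + 4*x2
dy/dx1 = 12*x2
Evaluate at x2 = 47.71: c1 = 12 * 47.71
c1 = 572.5200

572.5200


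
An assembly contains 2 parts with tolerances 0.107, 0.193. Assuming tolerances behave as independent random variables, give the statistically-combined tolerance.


RSS = sqrt(0.107^2 + 0.193^2)
= sqrt(0.048698)
= 0.2207

0.2207


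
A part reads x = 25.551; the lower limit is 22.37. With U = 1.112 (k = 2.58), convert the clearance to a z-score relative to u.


u = U / k = 1.112 / 2.58 = 0.43100775
margin = |LSL - x| = |22.37 - 25.551| = 3.181
z = margin / u = 3.181 / 0.43100775
z = 7.3804

7.3804


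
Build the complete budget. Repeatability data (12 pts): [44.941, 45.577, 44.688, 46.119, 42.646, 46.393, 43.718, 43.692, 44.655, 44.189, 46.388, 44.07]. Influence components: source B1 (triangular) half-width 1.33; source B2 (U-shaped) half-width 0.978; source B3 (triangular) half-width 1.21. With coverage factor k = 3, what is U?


mean = (44.941 + 45.577 + 44.688 + 46.119 + 42.646 + 46.393 + 43.718 + 43.692 + 44.655 + 44.189 + 46.388 + 44.07) / 12 = 44.75633333
s = sqrt(sum((x - mean)^2)/(n-1)) = 1.1823619
u_A = s / sqrt(n) = 1.1823619 / sqrt(12) = 0.34131848
u_B1 = 1.33 / sqrt(6) = 0.54297023
u_B2 = 0.978 / sqrt(2) = 0.69155043
u_B3 = 1.21 / sqrt(6) = 0.49398043
uc = sqrt(0.34131848^2 + 0.54297023^2 + 0.69155043^2 + 0.49398043^2) = 1.0646942
U = k * uc = 3 * 1.0646942
U = 3.1941

3.1941
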